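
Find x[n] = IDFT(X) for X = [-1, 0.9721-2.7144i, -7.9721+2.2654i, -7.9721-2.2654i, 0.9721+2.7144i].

x[n] = (1/5) Σ(k=0 to 4) X[k] · e^(2πikn/5)

Computing each x[n]:
x[0] = -3
x[1] = 3
x[2] = 0
x[3] = -3
x[4] = 2

x = [-3, 3, 0, -3, 2]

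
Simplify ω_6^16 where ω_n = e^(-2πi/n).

Since ω_6^6 = 1, powers reduce modulo 6.
16 mod 6 = 4
So ω_6^16 = ω_6^4 = e^(-2πi·4/6)

ω_6^16 = ω_6^4 = -0.5000+0.8660i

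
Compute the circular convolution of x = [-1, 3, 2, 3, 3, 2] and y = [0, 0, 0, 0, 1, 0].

(x ⊛ y)[n] = Σ(m=0 to 5) x[m] · y[(n-m) mod 6]

Computing each output sample:
(x ⊛ y)[0] = 2
(x ⊛ y)[1] = 3
(x ⊛ y)[2] = 3
(x ⊛ y)[3] = 2
(x ⊛ y)[4] = -1
(x ⊛ y)[5] = 3

x ⊛ y = [2, 3, 3, 2, -1, 3]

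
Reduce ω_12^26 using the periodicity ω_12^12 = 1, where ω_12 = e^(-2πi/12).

Since ω_12^12 = 1, powers reduce modulo 12.
26 mod 12 = 2
So ω_12^26 = ω_12^2 = e^(-2πi·2/12)

ω_12^26 = ω_12^2 = 0.5000-0.8660i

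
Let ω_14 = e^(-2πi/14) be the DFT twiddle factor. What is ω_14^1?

ω_14^1 = e^(-2πi·1/14)
= cos(-2π·1/14) + i·sin(-2π·1/14)
= cos(-2π/14) + i·sin(-2π/14)

ω_14^1 = cos(-2π/14) + i·sin(-2π/14) = 0.9010-0.4339i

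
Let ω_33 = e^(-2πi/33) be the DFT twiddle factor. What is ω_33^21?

ω_33^21 = e^(-2πi·21/33)
= cos(-2π·21/33) + i·sin(-2π·21/33)
= cos(-42π/33) + i·sin(-42π/33)

ω_33^21 = cos(-42π/33) + i·sin(-42π/33) = -0.6549+0.7557i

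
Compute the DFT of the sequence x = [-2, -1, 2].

X[k] = Σ(n=0 to 2) x[n] · ω_3^(nk)
where ω_3 = e^(-2πi/3)

Computing each X[k]:
X[0] = -1
X[1] = -2.5000+2.5981i
X[2] = -2.5000-2.5981i

X = [-1, -2.5000+2.5981i, -2.5000-2.5981i]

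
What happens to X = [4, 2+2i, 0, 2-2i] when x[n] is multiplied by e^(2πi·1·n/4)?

Modulation property: DFT(ω_4^(-1n)·x[n]) = X[(k-1) mod 4], so circularly shift X by 1 positions.

X[k-1] = [2-2i, 4, 2+2i, 0]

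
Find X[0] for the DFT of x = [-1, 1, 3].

X[0] = Σ(n=0 to 2) x[n] · ω_3^0 = Σ x[n]
= (-1) + (1) + (3)

X[0] = 3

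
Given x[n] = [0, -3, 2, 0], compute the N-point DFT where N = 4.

X[k] = Σ(n=0 to 3) x[n] · ω_4^(nk)
where ω_4 = e^(-2πi/4)

Computing each X[k]:
X[0] = -1
X[1] = -2+3i
X[2] = 5
X[3] = -2-3i

X = [-1, -2+3i, 5, -2-3i]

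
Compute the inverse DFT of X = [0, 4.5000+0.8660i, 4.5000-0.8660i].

x[n] = (1/3) Σ(k=0 to 2) X[k] · e^(2πikn/3)

Computing each x[n]:
x[0] = 3
x[1] = -2
x[2] = -1

x = [3, -2, -1]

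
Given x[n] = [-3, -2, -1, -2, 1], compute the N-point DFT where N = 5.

X[k] = Σ(n=0 to 4) x[n] · ω_5^(nk)
where ω_5 = e^(-2πi/5)

Computing each X[k]:
X[0] = -7
X[1] = -0.8820+2.2654i
X[2] = -3.1180+2.7144i
X[3] = -3.1180-2.7144i
X[4] = -0.8820-2.2654i

X = [-7, -0.8820+2.2654i, -3.1180+2.7144i, -3.1180-2.7144i, -0.8820-2.2654i]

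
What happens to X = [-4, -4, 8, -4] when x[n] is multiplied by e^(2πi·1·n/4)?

Modulation property: DFT(ω_4^(-1n)·x[n]) = X[(k-1) mod 4], so circularly shift X by 1 positions.

X[k-1] = [-4, -4, -4, 8]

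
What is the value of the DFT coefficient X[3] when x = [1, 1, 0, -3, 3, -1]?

X[3] = Σ(n=0 to 5) x[n] · ω_6^(3n) where ω_6 = e^(-2πi/6)
= (1)·ω_6^0 + (1)·ω_6^3 + (0)·ω_6^6 + (-3)·ω_6^9 + (3)·ω_6^12 + (-1)·ω_6^15

X[3] = 7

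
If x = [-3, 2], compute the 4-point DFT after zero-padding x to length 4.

Original 2-point DFT: [-1, -5]
Zero-padded 4-point DFT provides frequency interpolation.

DFT_4([x, 0, ...]) = [-1, -3-2i, -5, -3+2i]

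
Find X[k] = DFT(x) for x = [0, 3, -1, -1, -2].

X[k] = Σ(n=0 to 4) x[n] · ω_5^(nk)
where ω_5 = e^(-2πi/5)

Computing each X[k]:
X[0] = -1
X[1] = 1.9271-4.7553i
X[2] = -1.4271-2.9389i
X[3] = -1.4271+2.9389i
X[4] = 1.9271+4.7553i

X = [-1, 1.9271-4.7553i, -1.4271-2.9389i, -1.4271+2.9389i, 1.9271+4.7553i]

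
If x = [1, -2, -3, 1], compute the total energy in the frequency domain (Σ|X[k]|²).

Parseval: Σ|x[n]|² = (1/N)Σ|X[k]|², so Σ|X[k]|² = N·Σ|x[n]|² = 4·15.0000

Σ|X[k]|² = N·Σ|x[n]|² = 4·15.0000 = 60.0000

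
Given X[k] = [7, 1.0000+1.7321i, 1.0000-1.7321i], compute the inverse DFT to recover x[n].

x[n] = (1/3) Σ(k=0 to 2) X[k] · e^(2πikn/3)

Computing each x[n]:
x[0] = 3
x[1] = 1
x[2] = 3

x = [3, 1, 3]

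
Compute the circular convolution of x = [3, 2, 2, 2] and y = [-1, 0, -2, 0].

(x ⊛ y)[n] = Σ(m=0 to 3) x[m] · y[(n-m) mod 4]

Computing each output sample:
(x ⊛ y)[0] = -7
(x ⊛ y)[1] = -6
(x ⊛ y)[2] = -8
(x ⊛ y)[3] = -6

x ⊛ y = [-7, -6, -8, -6]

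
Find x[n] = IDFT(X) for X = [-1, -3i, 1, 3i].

x[n] = (1/4) Σ(k=0 to 3) X[k] · e^(2πikn/4)

Computing each x[n]:
x[0] = 0
x[1] = 1
x[2] = 0
x[3] = -2

x = [0, 1, 0, -2]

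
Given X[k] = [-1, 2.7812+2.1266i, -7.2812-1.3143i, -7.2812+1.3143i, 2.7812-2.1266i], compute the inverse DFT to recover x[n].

x[n] = (1/5) Σ(k=0 to 4) X[k] · e^(2πikn/5)

Computing each x[n]:
x[0] = -2
x[1] = 2
x[2] = -3
x[3] = -1
x[4] = 3

x = [-2, 2, -3, -1, 3]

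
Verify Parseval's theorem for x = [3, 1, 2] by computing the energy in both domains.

Time domain:
Σ|x[n]|² = |3|² + |1|² + |2|² = 14.0000

Frequency domain:
(1/3)Σ|X[k]|² = (1/3)(|6|² + |1.5000+0.8660i|² + |1.5000-0.8660i|²) = (1/3)·42.0000 = 14.0000

Both sides agree, confirming Parseval's theorem.

Σ|x[n]|² = (1/N)Σ|X[k]|² = 14.0000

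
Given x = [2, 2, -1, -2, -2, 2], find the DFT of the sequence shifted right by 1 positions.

Time shift by 1: X_shifted[k] = ω_6^(1k) · X[k]
Shifted x = [2, 2, 2, -1, -2, -2]

DFT(x[n-1]) = [1, 3.0000-6.9282i, 1, 3, 1, 3.0000+6.9282i]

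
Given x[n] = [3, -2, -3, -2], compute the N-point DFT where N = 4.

X[k] = Σ(n=0 to 3) x[n] · ω_4^(nk)
where ω_4 = e^(-2πi/4)

Computing each X[k]:
X[0] = -4
X[1] = 6
X[2] = 4
X[3] = 6

X = [-4, 6, 4, 6]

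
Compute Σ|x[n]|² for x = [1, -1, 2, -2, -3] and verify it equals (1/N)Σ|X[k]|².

Time domain:
Σ|x[n]|² = |1|² + |-1|² + |2|² + |-2|² + |-3|² = 19.0000

Frequency domain:
(1/5)Σ|X[k]|² = (1/5)(|-3|² + |-0.2361-4.2533i|² + |4.2361+2.6287i|² + |4.2361-2.6287i|² + |-0.2361+4.2533i|²) = (1/5)·95.0000 = 19.0000

Both sides agree, confirming Parseval's theorem.

Σ|x[n]|² = (1/N)Σ|X[k]|² = 19.0000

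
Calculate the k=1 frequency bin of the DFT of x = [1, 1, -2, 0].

X[1] = Σ(n=0 to 3) x[n] · ω_4^(1n) where ω_4 = e^(-2πi/4)
= (1)·ω_4^0 + (1)·ω_4^1 + (-2)·ω_4^2 + (0)·ω_4^3

X[1] = 3-1i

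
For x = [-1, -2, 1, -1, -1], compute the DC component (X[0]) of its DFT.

X[0] = Σ(n=0 to 4) x[n] · ω_5^0 = Σ x[n]
= (-1) + (-2) + (1) + (-1) + (-1)

X[0] = -4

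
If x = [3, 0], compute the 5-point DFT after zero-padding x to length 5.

Original 2-point DFT: [3, 3]
Zero-padded 5-point DFT provides frequency interpolation.

DFT_5([x, 0, ...]) = [3, 3, 3, 3, 3]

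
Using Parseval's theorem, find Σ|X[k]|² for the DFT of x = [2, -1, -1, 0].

Parseval: Σ|x[n]|² = (1/N)Σ|X[k]|², so Σ|X[k]|² = N·Σ|x[n]|² = 4·6.0000

Σ|X[k]|² = N·Σ|x[n]|² = 4·6.0000 = 24.0000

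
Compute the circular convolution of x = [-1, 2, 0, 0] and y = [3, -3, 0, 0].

(x ⊛ y)[n] = Σ(m=0 to 3) x[m] · y[(n-m) mod 4]

Computing each output sample:
(x ⊛ y)[0] = -3
(x ⊛ y)[1] = 9
(x ⊛ y)[2] = -6
(x ⊛ y)[3] = 0

x ⊛ y = [-3, 9, -6, 0]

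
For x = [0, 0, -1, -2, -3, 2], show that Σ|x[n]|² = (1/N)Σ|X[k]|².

Time domain:
Σ|x[n]|² = |0|² + |0|² + |-1|² + |-2|² + |-3|² + |2|² = 18.0000

Frequency domain:
(1/6)Σ|X[k]|² = (1/6)(|-4|² + |5|² + |-1.0000+3.4641i|² + |-4|² + |-1.0000-3.4641i|² + |5|²) = (1/6)·108.0000 = 18.0000

Both sides agree, confirming Parseval's theorem.

Σ|x[n]|² = (1/N)Σ|X[k]|² = 18.0000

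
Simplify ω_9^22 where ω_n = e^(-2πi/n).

Since ω_9^9 = 1, powers reduce modulo 9.
22 mod 9 = 4
So ω_9^22 = ω_9^4 = e^(-2πi·4/9)

ω_9^22 = ω_9^4 = -0.9397-0.3420i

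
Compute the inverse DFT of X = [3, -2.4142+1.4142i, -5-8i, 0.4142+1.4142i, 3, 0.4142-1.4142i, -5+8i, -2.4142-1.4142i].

x[n] = (1/8) Σ(k=0 to 7) X[k] · e^(2πikn/8)

Computing each x[n]:
x[0] = -1
x[1] = 1
x[2] = 2
x[3] = -2
x[4] = 0
x[5] = 3
x[6] = 2
x[7] = -2

x = [-1, 1, 2, -2, 0, 3, 2, -2]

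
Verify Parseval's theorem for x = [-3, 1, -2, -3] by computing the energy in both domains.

Time domain:
Σ|x[n]|² = |-3|² + |1|² + |-2|² + |-3|² = 23.0000

Frequency domain:
(1/4)Σ|X[k]|² = (1/4)(|-7|² + |-1-4i|² + |-3|² + |-1+4i|²) = (1/4)·92.0000 = 23.0000

Both sides agree, confirming Parseval's theorem.

Σ|x[n]|² = (1/N)Σ|X[k]|² = 23.0000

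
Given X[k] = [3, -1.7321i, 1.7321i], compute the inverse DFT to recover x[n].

x[n] = (1/3) Σ(k=0 to 2) X[k] · e^(2πikn/3)

Computing each x[n]:
x[0] = 1
x[1] = 2
x[2] = 0

x = [1, 2, 0]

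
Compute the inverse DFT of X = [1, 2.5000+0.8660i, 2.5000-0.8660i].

x[n] = (1/3) Σ(k=0 to 2) X[k] · e^(2πikn/3)

Computing each x[n]:
x[0] = 2
x[1] = -1
x[2] = 0

x = [2, -1, 0]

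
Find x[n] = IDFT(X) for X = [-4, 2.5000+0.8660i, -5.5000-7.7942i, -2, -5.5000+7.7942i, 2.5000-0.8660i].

x[n] = (1/6) Σ(k=0 to 5) X[k] · e^(2πikn/6)

Computing each x[n]:
x[0] = -2
x[1] = 3
x[2] = -3
x[3] = -3
x[4] = 2
x[5] = -1

x = [-2, 3, -3, -3, 2, -1]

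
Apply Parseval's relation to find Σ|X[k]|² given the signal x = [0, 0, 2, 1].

Parseval: Σ|x[n]|² = (1/N)Σ|X[k]|², so Σ|X[k]|² = N·Σ|x[n]|² = 4·5.0000

Σ|X[k]|² = N·Σ|x[n]|² = 4·5.0000 = 20.0000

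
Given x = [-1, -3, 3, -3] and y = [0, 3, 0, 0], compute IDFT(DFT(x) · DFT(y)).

(x ⊛ y)[n] = Σ(m=0 to 3) x[m] · y[(n-m) mod 4]

Computing each output sample:
(x ⊛ y)[0] = -9
(x ⊛ y)[1] = -3
(x ⊛ y)[2] = -9
(x ⊛ y)[3] = 9

x ⊛ y = [-9, -3, -9, 9]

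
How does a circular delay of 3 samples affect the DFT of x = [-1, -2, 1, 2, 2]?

Time shift by 3: X_shifted[k] = ω_5^(3k) · X[k]
Shifted x = [1, 2, 2, -1, -2]

DFT(x[n-3]) = [2, 0.1910-5.5676i, 1.3090+0.5020i, 1.3090-0.5020i, 0.1910+5.5676i]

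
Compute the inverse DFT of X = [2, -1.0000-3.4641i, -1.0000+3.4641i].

x[n] = (1/3) Σ(k=0 to 2) X[k] · e^(2πikn/3)

Computing each x[n]:
x[0] = 0
x[1] = 3
x[2] = -1

x = [0, 3, -1]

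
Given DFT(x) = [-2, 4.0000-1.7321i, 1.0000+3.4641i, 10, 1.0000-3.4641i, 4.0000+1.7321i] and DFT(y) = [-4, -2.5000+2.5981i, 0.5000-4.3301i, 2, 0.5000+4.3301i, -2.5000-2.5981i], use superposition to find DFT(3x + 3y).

By linearity: DFT(3x + 3y) = 3·DFT(x) + 3·DFT(y)
= 3·[-2, 4.0000-1.7321i, 1.0000+3.4641i, 10, 1.0000-3.4641i, 4.0000+1.7321i] + 3·[-4, -2.5000+2.5981i, 0.5000-4.3301i, 2, 0.5000+4.3301i, -2.5000-2.5981i]

Computing element-wise:
Z[0] = 3·(-2) + 3·(-4) = -18
Z[1] = 3·(4.0000-1.7321i) + 3·(-2.5000+2.5981i) = 4.5000+2.5980i
Z[2] = 3·(1.0000+3.4641i) + 3·(0.5000-4.3301i) = 4.5000-2.5980i
Z[3] = 3·(10) + 3·(2) = 36
Z[4] = 3·(1.0000-3.4641i) + 3·(0.5000+4.3301i) = 4.5000+2.5980i
Z[5] = 3·(4.0000+1.7321i) + 3·(-2.5000-2.5981i) = 4.5000-2.5980i

DFT(3x + 3y) = 3·X + 3·Y = [-18, 4.5000+2.5980i, 4.5000-2.5980i, 36, 4.5000+2.5980i, 4.5000-2.5980i]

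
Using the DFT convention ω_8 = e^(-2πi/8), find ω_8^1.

ω_8^1 = e^(-2πi·1/8)
= cos(-2π·1/8) + i·sin(-2π·1/8)
= cos(-2π/8) + i·sin(-2π/8)

ω_8^1 = cos(-2π/8) + i·sin(-2π/8) = 0.7071-0.7071i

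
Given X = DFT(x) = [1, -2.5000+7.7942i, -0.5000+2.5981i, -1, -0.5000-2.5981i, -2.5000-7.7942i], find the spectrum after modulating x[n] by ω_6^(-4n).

Modulation property: DFT(ω_6^(-4n)·x[n]) = X[(k-4) mod 6], so circularly shift X by 4 positions.

X[k-4] = [-0.5000+2.5981i, -1, -0.5000-2.5981i, -2.5000-7.7942i, 1, -2.5000+7.7942i]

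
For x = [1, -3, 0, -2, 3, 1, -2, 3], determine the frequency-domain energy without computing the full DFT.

Parseval: Σ|x[n]|² = (1/N)Σ|X[k]|², so Σ|X[k]|² = N·Σ|x[n]|² = 8·37.0000

Σ|X[k]|² = N·Σ|x[n]|² = 8·37.0000 = 296.0000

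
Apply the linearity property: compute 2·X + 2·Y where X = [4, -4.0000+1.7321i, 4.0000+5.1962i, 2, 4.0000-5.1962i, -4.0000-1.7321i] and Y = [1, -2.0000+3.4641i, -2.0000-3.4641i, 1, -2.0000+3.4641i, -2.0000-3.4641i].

By linearity: DFT(2x + 2y) = 2·DFT(x) + 2·DFT(y)
= 2·[4, -4.0000+1.7321i, 4.0000+5.1962i, 2, 4.0000-5.1962i, -4.0000-1.7321i] + 2·[1, -2.0000+3.4641i, -2.0000-3.4641i, 1, -2.0000+3.4641i, -2.0000-3.4641i]

Computing element-wise:
Z[0] = 2·(4) + 2·(1) = 10
Z[1] = 2·(-4.0000+1.7321i) + 2·(-2.0000+3.4641i) = -12.0000+10.3924i
Z[2] = 2·(4.0000+5.1962i) + 2·(-2.0000-3.4641i) = 4.0000+3.4642i
Z[3] = 2·(2) + 2·(1) = 6
Z[4] = 2·(4.0000-5.1962i) + 2·(-2.0000+3.4641i) = 4.0000-3.4642i
Z[5] = 2·(-4.0000-1.7321i) + 2·(-2.0000-3.4641i) = -12.0000-10.3924i

DFT(2x + 2y) = 2·X + 2·Y = [10, -12.0000+10.3924i, 4.0000+3.4642i, 6, 4.0000-3.4642i, -12.0000-10.3924i]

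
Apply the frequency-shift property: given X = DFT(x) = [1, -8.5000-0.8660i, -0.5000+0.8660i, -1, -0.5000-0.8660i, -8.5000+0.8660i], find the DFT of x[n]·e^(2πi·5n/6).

Modulation property: DFT(ω_6^(-5n)·x[n]) = X[(k-5) mod 6], so circularly shift X by 5 positions.

X[k-5] = [-8.5000-0.8660i, -0.5000+0.8660i, -1, -0.5000-0.8660i, -8.5000+0.8660i, 1]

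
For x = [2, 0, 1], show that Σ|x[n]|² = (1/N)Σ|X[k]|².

Time domain:
Σ|x[n]|² = |2|² + |0|² + |1|² = 5.0000

Frequency domain:
(1/3)Σ|X[k]|² = (1/3)(|3|² + |1.5000+0.8660i|² + |1.5000-0.8660i|²) = (1/3)·15.0000 = 5.0000

Both sides agree, confirming Parseval's theorem.

Σ|x[n]|² = (1/N)Σ|X[k]|² = 5.0000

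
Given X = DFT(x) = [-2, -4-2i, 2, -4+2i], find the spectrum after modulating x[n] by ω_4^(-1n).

Modulation property: DFT(ω_4^(-1n)·x[n]) = X[(k-1) mod 4], so circularly shift X by 1 positions.

X[k-1] = [-4+2i, -2, -4-2i, 2]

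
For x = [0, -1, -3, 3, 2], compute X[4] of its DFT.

X[4] = Σ(n=0 to 4) x[n] · ω_5^(4n) where ω_5 = e^(-2πi/5)
= (0)·ω_5^0 + (-1)·ω_5^4 + (-3)·ω_5^8 + (3)·ω_5^12 + (2)·ω_5^16

X[4] = 0.3090-6.3799i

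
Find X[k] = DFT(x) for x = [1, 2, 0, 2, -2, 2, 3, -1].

X[k] = Σ(n=0 to 7) x[n] · ω_8^(nk)
where ω_8 = e^(-2πi/8)

Computing each X[k]:
X[0] = 7
X[1] = 0.8787+0.8787i
X[2] = -4-3i
X[3] = 5.1213-5.1213i
X[4] = -3
X[5] = 5.1213+5.1213i
X[6] = -4+3i
X[7] = 0.8787-0.8787i

X = [7, 0.8787+0.8787i, -4-3i, 5.1213-5.1213i, -3, 5.1213+5.1213i, -4+3i, 0.8787-0.8787i]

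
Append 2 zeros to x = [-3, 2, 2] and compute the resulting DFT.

Original 3-point DFT: [1, -5, -5]
Zero-padded 5-point DFT provides frequency interpolation.

DFT_5([x, 0, ...]) = [1, -4.0000-3.0777i, -4.0000+0.7265i, -4.0000-0.7265i, -4.0000+3.0777i]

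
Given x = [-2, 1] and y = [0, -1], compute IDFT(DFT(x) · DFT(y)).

(x ⊛ y)[n] = Σ(m=0 to 1) x[m] · y[(n-m) mod 2]

Computing each output sample:
(x ⊛ y)[0] = -1
(x ⊛ y)[1] = 2

x ⊛ y = [-1, 2]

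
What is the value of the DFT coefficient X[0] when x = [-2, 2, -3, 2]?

X[0] = Σ(n=0 to 3) x[n] · ω_4^0 = Σ x[n]
= (-2) + (2) + (-3) + (2)

X[0] = -1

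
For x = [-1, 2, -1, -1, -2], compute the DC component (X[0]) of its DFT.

X[0] = Σ(n=0 to 4) x[n] · ω_5^0 = Σ x[n]
= (-1) + (2) + (-1) + (-1) + (-2)

X[0] = -3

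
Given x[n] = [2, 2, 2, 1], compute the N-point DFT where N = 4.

X[k] = Σ(n=0 to 3) x[n] · ω_4^(nk)
where ω_4 = e^(-2πi/4)

Computing each X[k]:
X[0] = 7
X[1] = -1i
X[2] = 1
X[3] = 1i

X = [7, -1i, 1, 1i]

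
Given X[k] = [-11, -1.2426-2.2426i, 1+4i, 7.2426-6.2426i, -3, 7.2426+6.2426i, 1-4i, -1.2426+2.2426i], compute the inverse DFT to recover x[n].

x[n] = (1/8) Σ(k=0 to 7) X[k] · e^(2πikn/8)

Computing each x[n]:
x[0] = 0
x[1] = -2
x[2] = -3
x[3] = 3
x[4] = -3
x[5] = -2
x[6] = -1
x[7] = -3

x = [0, -2, -3, 3, -3, -2, -1, -3]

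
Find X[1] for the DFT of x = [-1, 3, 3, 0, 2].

X[1] = Σ(n=0 to 4) x[n] · ω_5^(1n) where ω_5 = e^(-2πi/5)
= (-1)·ω_5^0 + (3)·ω_5^1 + (3)·ω_5^2 + (0)·ω_5^3 + (2)·ω_5^4

X[1] = -1.8820-2.7144i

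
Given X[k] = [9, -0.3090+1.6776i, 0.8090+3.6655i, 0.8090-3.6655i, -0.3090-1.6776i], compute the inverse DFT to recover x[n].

x[n] = (1/5) Σ(k=0 to 4) X[k] · e^(2πikn/5)

Computing each x[n]:
x[0] = 2
x[1] = 0
x[2] = 3
x[3] = 1
x[4] = 3

x = [2, 0, 3, 1, 3]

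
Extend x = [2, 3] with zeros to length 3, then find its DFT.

Original 2-point DFT: [5, -1]
Zero-padded 3-point DFT provides frequency interpolation.

DFT_3([x, 0, ...]) = [5, 0.5000-2.5981i, 0.5000+2.5981i]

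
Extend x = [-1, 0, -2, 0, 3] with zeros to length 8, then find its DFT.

Original 5-point DFT: [0, 1.5451+4.0287i, -4.0451-0.1388i, -4.0451+0.1388i, 1.5451-4.0287i]
Zero-padded 8-point DFT provides frequency interpolation.

DFT_8([x, 0, ...]) = [0, -4+2i, 4, -4-2i, 0, -4+2i, 4, -4-2i]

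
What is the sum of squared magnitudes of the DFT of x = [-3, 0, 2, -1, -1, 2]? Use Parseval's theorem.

Parseval: Σ|x[n]|² = (1/N)Σ|X[k]|², so Σ|X[k]|² = N·Σ|x[n]|² = 6·19.0000

Σ|X[k]|² = N·Σ|x[n]|² = 6·19.0000 = 114.0000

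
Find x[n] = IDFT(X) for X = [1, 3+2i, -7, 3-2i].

x[n] = (1/4) Σ(k=0 to 3) X[k] · e^(2πikn/4)

Computing each x[n]:
x[0] = 0
x[1] = 1
x[2] = -3
x[3] = 3

x = [0, 1, -3, 3]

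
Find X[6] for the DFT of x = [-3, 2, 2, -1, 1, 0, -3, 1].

X[6] = Σ(n=0 to 7) x[n] · ω_8^(6n) where ω_8 = e^(-2πi/8)
= (-3)·ω_8^0 + (2)·ω_8^6 + (2)·ω_8^12 + (-1)·ω_8^18 + (1)·ω_8^24 + (0)·ω_8^30 + (-3)·ω_8^36 + (1)·ω_8^42

X[6] = -1+2i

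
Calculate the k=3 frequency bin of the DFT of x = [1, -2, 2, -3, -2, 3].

X[3] = Σ(n=0 to 5) x[n] · ω_6^(3n) where ω_6 = e^(-2πi/6)
= (1)·ω_6^0 + (-2)·ω_6^3 + (2)·ω_6^6 + (-3)·ω_6^9 + (-2)·ω_6^12 + (3)·ω_6^15

X[3] = 3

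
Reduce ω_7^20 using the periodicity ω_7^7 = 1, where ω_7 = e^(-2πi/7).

Since ω_7^7 = 1, powers reduce modulo 7.
20 mod 7 = 6
So ω_7^20 = ω_7^6 = e^(-2πi·6/7)

ω_7^20 = ω_7^6 = 0.6235+0.7818i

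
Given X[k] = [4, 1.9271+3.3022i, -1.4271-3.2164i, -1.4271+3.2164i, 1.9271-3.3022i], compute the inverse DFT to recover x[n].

x[n] = (1/5) Σ(k=0 to 4) X[k] · e^(2πikn/5)

Computing each x[n]:
x[0] = 1
x[1] = 1
x[2] = -2
x[3] = 2
x[4] = 2

x = [1, 1, -2, 2, 2]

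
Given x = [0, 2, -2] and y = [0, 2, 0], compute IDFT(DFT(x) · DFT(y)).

(x ⊛ y)[n] = Σ(m=0 to 2) x[m] · y[(n-m) mod 3]

Computing each output sample:
(x ⊛ y)[0] = -4
(x ⊛ y)[1] = 0
(x ⊛ y)[2] = 4

x ⊛ y = [-4, 0, 4]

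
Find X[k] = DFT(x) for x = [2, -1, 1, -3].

X[k] = Σ(n=0 to 3) x[n] · ω_4^(nk)
where ω_4 = e^(-2πi/4)

Computing each X[k]:
X[0] = -1
X[1] = 1-2i
X[2] = 7
X[3] = 1+2i

X = [-1, 1-2i, 7, 1+2i]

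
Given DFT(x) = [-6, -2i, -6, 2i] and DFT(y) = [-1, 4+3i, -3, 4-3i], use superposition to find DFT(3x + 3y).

By linearity: DFT(3x + 3y) = 3·DFT(x) + 3·DFT(y)
= 3·[-6, -2i, -6, 2i] + 3·[-1, 4+3i, -3, 4-3i]

Computing element-wise:
Z[0] = 3·(-6) + 3·(-1) = -21
Z[1] = 3·(-2i) + 3·(4+3i) = 12+3i
Z[2] = 3·(-6) + 3·(-3) = -27
Z[3] = 3·(2i) + 3·(4-3i) = 12-3i

DFT(3x + 3y) = 3·X + 3·Y = [-21, 12+3i, -27, 12-3i]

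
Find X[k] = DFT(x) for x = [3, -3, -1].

X[k] = Σ(n=0 to 2) x[n] · ω_3^(nk)
where ω_3 = e^(-2πi/3)

Computing each X[k]:
X[0] = -1
X[1] = 5.0000+1.7321i
X[2] = 5.0000-1.7321i

X = [-1, 5.0000+1.7321i, 5.0000-1.7321i]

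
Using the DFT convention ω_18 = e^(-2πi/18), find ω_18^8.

ω_18^8 = e^(-2πi·8/18)
= cos(-2π·8/18) + i·sin(-2π·8/18)
= cos(-16π/18) + i·sin(-16π/18)

ω_18^8 = cos(-16π/18) + i·sin(-16π/18) = -0.9397-0.3420i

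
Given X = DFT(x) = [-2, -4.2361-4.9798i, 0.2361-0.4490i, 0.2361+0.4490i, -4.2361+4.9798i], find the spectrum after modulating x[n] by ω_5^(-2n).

Modulation property: DFT(ω_5^(-2n)·x[n]) = X[(k-2) mod 5], so circularly shift X by 2 positions.

X[k-2] = [0.2361+0.4490i, -4.2361+4.9798i, -2, -4.2361-4.9798i, 0.2361-0.4490i]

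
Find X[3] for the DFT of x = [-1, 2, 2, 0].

X[3] = Σ(n=0 to 3) x[n] · ω_4^(3n) where ω_4 = e^(-2πi/4)
= (-1)·ω_4^0 + (2)·ω_4^3 + (2)·ω_4^6 + (0)·ω_4^9

X[3] = -3+2i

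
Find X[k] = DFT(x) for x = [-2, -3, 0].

X[k] = Σ(n=0 to 2) x[n] · ω_3^(nk)
where ω_3 = e^(-2πi/3)

Computing each X[k]:
X[0] = -5
X[1] = -0.5000+2.5981i
X[2] = -0.5000-2.5981i

X = [-5, -0.5000+2.5981i, -0.5000-2.5981i]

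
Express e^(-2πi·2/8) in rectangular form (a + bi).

ω_8^2 = e^(-2πi·2/8)
= cos(-2π·2/8) + i·sin(-2π·2/8)
= cos(-4π/8) + i·sin(-4π/8)

ω_8^2 = cos(-4π/8) + i·sin(-4π/8) = -1i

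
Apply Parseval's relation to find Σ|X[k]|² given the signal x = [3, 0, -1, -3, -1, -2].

Parseval: Σ|x[n]|² = (1/N)Σ|X[k]|², so Σ|X[k]|² = N·Σ|x[n]|² = 6·24.0000

Σ|X[k]|² = N·Σ|x[n]|² = 6·24.0000 = 144.0000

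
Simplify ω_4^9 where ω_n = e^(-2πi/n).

Since ω_4^4 = 1, powers reduce modulo 4.
9 mod 4 = 1
So ω_4^9 = ω_4^1 = e^(-2πi·1/4)

ω_4^9 = ω_4^1 = -1i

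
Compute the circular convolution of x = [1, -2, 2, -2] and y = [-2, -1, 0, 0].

(x ⊛ y)[n] = Σ(m=0 to 3) x[m] · y[(n-m) mod 4]

Computing each output sample:
(x ⊛ y)[0] = 0
(x ⊛ y)[1] = 3
(x ⊛ y)[2] = -2
(x ⊛ y)[3] = 2

x ⊛ y = [0, 3, -2, 2]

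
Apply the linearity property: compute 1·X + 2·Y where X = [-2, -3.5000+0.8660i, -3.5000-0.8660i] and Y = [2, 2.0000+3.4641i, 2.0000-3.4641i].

By linearity: DFT(1x + 2y) = 1·DFT(x) + 2·DFT(y)
= 1·[-2, -3.5000+0.8660i, -3.5000-0.8660i] + 2·[2, 2.0000+3.4641i, 2.0000-3.4641i]

Computing element-wise:
Z[0] = 1·(-2) + 2·(2) = 2
Z[1] = 1·(-3.5000+0.8660i) + 2·(2.0000+3.4641i) = 0.5000+7.7942i
Z[2] = 1·(-3.5000-0.8660i) + 2·(2.0000-3.4641i) = 0.5000-7.7942i

DFT(1x + 2y) = 1·X + 2·Y = [2, 0.5000+7.7942i, 0.5000-7.7942i]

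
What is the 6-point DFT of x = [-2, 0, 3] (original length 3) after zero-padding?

Original 3-point DFT: [1, -3.5000+2.5981i, -3.5000-2.5981i]
Zero-padded 6-point DFT provides frequency interpolation.

DFT_6([x, 0, ...]) = [1, -3.5000-2.5981i, -3.5000+2.5981i, 1, -3.5000-2.5981i, -3.5000+2.5981i]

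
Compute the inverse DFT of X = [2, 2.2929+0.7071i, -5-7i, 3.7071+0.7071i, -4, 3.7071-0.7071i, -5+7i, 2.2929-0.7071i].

x[n] = (1/8) Σ(k=0 to 7) X[k] · e^(2πikn/8)

Computing each x[n]:
x[0] = 0
x[1] = 2
x[2] = 1
x[3] = -1
x[4] = -3
x[5] = 3
x[6] = 1
x[7] = -1

x = [0, 2, 1, -1, -3, 3, 1, -1]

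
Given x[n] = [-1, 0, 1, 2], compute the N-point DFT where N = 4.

X[k] = Σ(n=0 to 3) x[n] · ω_4^(nk)
where ω_4 = e^(-2πi/4)

Computing each X[k]:
X[0] = 2
X[1] = -2+2i
X[2] = -2
X[3] = -2-2i

X = [2, -2+2i, -2, -2-2i]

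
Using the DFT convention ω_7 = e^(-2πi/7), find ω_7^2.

ω_7^2 = e^(-2πi·2/7)
= cos(-2π·2/7) + i·sin(-2π·2/7)
= cos(-4π/7) + i·sin(-4π/7)

ω_7^2 = cos(-4π/7) + i·sin(-4π/7) = -0.2225-0.9749i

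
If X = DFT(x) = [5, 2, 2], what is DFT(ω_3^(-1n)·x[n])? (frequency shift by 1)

Modulation property: DFT(ω_3^(-1n)·x[n]) = X[(k-1) mod 3], so circularly shift X by 1 positions.

X[k-1] = [2, 5, 2]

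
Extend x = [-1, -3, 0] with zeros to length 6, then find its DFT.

Original 3-point DFT: [-4, 0.5000+2.5981i, 0.5000-2.5981i]
Zero-padded 6-point DFT provides frequency interpolation.

DFT_6([x, 0, ...]) = [-4, -2.5000+2.5981i, 0.5000+2.5981i, 2, 0.5000-2.5981i, -2.5000-2.5981i]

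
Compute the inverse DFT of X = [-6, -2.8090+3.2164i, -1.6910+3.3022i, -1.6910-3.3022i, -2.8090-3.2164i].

x[n] = (1/5) Σ(k=0 to 4) X[k] · e^(2πikn/5)

Computing each x[n]:
x[0] = -3
x[1] = -3
x[2] = 0
x[3] = -1
x[4] = 1

x = [-3, -3, 0, -1, 1]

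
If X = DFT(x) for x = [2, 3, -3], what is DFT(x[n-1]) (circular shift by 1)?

Time shift by 1: X_shifted[k] = ω_3^(1k) · X[k]
Shifted x = [-3, 2, 3]

DFT(x[n-1]) = [2, -5.5000+0.8660i, -5.5000-0.8660i]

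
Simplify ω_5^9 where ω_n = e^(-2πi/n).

Since ω_5^5 = 1, powers reduce modulo 5.
9 mod 5 = 4
So ω_5^9 = ω_5^4 = e^(-2πi·4/5)

ω_5^9 = ω_5^4 = 0.3090+0.9511i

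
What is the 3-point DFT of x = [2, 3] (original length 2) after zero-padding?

Original 2-point DFT: [5, -1]
Zero-padded 3-point DFT provides frequency interpolation.

DFT_3([x, 0, ...]) = [5, 0.5000-2.5981i, 0.5000+2.5981i]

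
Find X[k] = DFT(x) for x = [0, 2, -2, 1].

X[k] = Σ(n=0 to 3) x[n] · ω_4^(nk)
where ω_4 = e^(-2πi/4)

Computing each X[k]:
X[0] = 1
X[1] = 2-1i
X[2] = -5
X[3] = 2+1i

X = [1, 2-1i, -5, 2+1i]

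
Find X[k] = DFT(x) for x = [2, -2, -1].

X[k] = Σ(n=0 to 2) x[n] · ω_3^(nk)
where ω_3 = e^(-2πi/3)

Computing each X[k]:
X[0] = -1
X[1] = 3.5000+0.8660i
X[2] = 3.5000-0.8660i

X = [-1, 3.5000+0.8660i, 3.5000-0.8660i]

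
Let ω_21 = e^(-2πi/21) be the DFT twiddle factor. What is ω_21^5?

ω_21^5 = e^(-2πi·5/21)
= cos(-2π·5/21) + i·sin(-2π·5/21)
= cos(-10π/21) + i·sin(-10π/21)

ω_21^5 = cos(-10π/21) + i·sin(-10π/21) = 0.0747-0.9972i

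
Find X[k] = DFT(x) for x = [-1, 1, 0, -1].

X[k] = Σ(n=0 to 3) x[n] · ω_4^(nk)
where ω_4 = e^(-2πi/4)

Computing each X[k]:
X[0] = -1
X[1] = -1-2i
X[2] = -1
X[3] = -1+2i

X = [-1, -1-2i, -1, -1+2i]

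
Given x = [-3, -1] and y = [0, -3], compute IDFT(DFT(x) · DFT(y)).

(x ⊛ y)[n] = Σ(m=0 to 1) x[m] · y[(n-m) mod 2]

Computing each output sample:
(x ⊛ y)[0] = 3
(x ⊛ y)[1] = 9

x ⊛ y = [3, 9]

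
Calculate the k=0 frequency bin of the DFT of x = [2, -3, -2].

X[0] = Σ(n=0 to 2) x[n] · ω_3^0 = Σ x[n]
= (2) + (-3) + (-2)

X[0] = -3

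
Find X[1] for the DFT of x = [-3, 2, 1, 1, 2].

X[1] = Σ(n=0 to 4) x[n] · ω_5^(1n) where ω_5 = e^(-2πi/5)
= (-3)·ω_5^0 + (2)·ω_5^1 + (1)·ω_5^2 + (1)·ω_5^3 + (2)·ω_5^4

X[1] = -3.3820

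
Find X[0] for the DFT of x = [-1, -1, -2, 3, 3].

X[0] = Σ(n=0 to 4) x[n] · ω_5^0 = Σ x[n]
= (-1) + (-1) + (-2) + (3) + (3)

X[0] = 2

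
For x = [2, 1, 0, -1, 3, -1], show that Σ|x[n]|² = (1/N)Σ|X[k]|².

Time domain:
Σ|x[n]|² = |2|² + |1|² + |0|² + |-1|² + |3|² + |-1|² = 16.0000

Frequency domain:
(1/6)Σ|X[k]|² = (1/6)(|4|² + |1.5000+0.8660i|² + |-0.5000-4.3301i|² + |6|² + |-0.5000+4.3301i|² + |1.5000-0.8660i|²) = (1/6)·96.0000 = 16.0000

Both sides agree, confirming Parseval's theorem.

Σ|x[n]|² = (1/N)Σ|X[k]|² = 16.0000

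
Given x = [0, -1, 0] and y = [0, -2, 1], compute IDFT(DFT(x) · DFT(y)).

(x ⊛ y)[n] = Σ(m=0 to 2) x[m] · y[(n-m) mod 3]

Computing each output sample:
(x ⊛ y)[0] = -1
(x ⊛ y)[1] = 0
(x ⊛ y)[2] = 2

x ⊛ y = [-1, 0, 2]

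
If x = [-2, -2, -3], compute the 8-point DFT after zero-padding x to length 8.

Original 3-point DFT: [-7, 0.5000-0.8660i, 0.5000+0.8660i]
Zero-padded 8-point DFT provides frequency interpolation.

DFT_8([x, 0, ...]) = [-7, -3.4142+4.4142i, 1+2i, -0.5858-1.5858i, -3, -0.5858+1.5858i, 1-2i, -3.4142-4.4142i]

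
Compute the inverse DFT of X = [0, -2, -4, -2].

x[n] = (1/4) Σ(k=0 to 3) X[k] · e^(2πikn/4)

Computing each x[n]:
x[0] = -2
x[1] = 1
x[2] = 0
x[3] = 1

x = [-2, 1, 0, 1]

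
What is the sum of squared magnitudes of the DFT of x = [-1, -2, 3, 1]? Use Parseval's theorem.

Parseval: Σ|x[n]|² = (1/N)Σ|X[k]|², so Σ|X[k]|² = N·Σ|x[n]|² = 4·15.0000

Σ|X[k]|² = N·Σ|x[n]|² = 4·15.0000 = 60.0000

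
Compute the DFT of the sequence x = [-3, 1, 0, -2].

X[k] = Σ(n=0 to 3) x[n] · ω_4^(nk)
where ω_4 = e^(-2πi/4)

Computing each X[k]:
X[0] = -4
X[1] = -3-3i
X[2] = -2
X[3] = -3+3i

X = [-4, -3-3i, -2, -3+3i]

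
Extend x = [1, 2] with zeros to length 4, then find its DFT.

Original 2-point DFT: [3, -1]
Zero-padded 4-point DFT provides frequency interpolation.

DFT_4([x, 0, ...]) = [3, 1-2i, -1, 1+2i]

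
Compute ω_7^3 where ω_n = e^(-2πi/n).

ω_7^3 = e^(-2πi·3/7)
= cos(-2π·3/7) + i·sin(-2π·3/7)
= cos(-6π/7) + i·sin(-6π/7)

ω_7^3 = cos(-6π/7) + i·sin(-6π/7) = -0.9010-0.4339i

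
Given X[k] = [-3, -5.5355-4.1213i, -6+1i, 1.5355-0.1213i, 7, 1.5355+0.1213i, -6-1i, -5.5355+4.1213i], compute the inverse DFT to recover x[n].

x[n] = (1/8) Σ(k=0 to 7) X[k] · e^(2πikn/8)

Computing each x[n]:
x[0] = -2
x[1] = -2
x[2] = 3
x[3] = 1
x[4] = 0
x[5] = -1
x[6] = 1
x[7] = -3

x = [-2, -2, 3, 1, 0, -1, 1, -3]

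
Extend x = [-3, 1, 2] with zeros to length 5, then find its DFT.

Original 3-point DFT: [0, -4.5000+0.8660i, -4.5000-0.8660i]
Zero-padded 5-point DFT provides frequency interpolation.

DFT_5([x, 0, ...]) = [0, -4.3090-2.1266i, -3.1910+1.3143i, -3.1910-1.3143i, -4.3090+2.1266i]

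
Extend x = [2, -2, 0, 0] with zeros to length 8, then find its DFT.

Original 4-point DFT: [0, 2+2i, 4, 2-2i]
Zero-padded 8-point DFT provides frequency interpolation.

DFT_8([x, 0, ...]) = [0, 0.5858+1.4142i, 2+2i, 3.4142+1.4142i, 4, 3.4142-1.4142i, 2-2i, 0.5858-1.4142i]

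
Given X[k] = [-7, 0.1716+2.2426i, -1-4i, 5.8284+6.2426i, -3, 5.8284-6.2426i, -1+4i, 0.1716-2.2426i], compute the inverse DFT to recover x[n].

x[n] = (1/8) Σ(k=0 to 7) X[k] · e^(2πikn/8)

Computing each x[n]:
x[0] = 0
x[1] = -2
x[2] = 0
x[3] = -2
x[4] = -3
x[5] = 3
x[6] = -2
x[7] = -1

x = [0, -2, 0, -2, -3, 3, -2, -1]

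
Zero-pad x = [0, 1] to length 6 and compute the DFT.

Original 2-point DFT: [1, -1]
Zero-padded 6-point DFT provides frequency interpolation.

DFT_6([x, 0, ...]) = [1, 0.5000-0.8660i, -0.5000-0.8660i, -1, -0.5000+0.8660i, 0.5000+0.8660i]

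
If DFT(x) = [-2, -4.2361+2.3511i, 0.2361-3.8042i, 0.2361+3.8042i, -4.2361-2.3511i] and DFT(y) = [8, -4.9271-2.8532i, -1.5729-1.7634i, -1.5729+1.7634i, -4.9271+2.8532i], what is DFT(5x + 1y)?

By linearity: DFT(5x + 1y) = 5·DFT(x) + 1·DFT(y)
= 5·[-2, -4.2361+2.3511i, 0.2361-3.8042i, 0.2361+3.8042i, -4.2361-2.3511i] + 1·[8, -4.9271-2.8532i, -1.5729-1.7634i, -1.5729+1.7634i, -4.9271+2.8532i]

Computing element-wise:
Z[0] = 5·(-2) + 1·(8) = -2
Z[1] = 5·(-4.2361+2.3511i) + 1·(-4.9271-2.8532i) = -26.1076+8.9023i
Z[2] = 5·(0.2361-3.8042i) + 1·(-1.5729-1.7634i) = -0.3924-20.7844i
Z[3] = 5·(0.2361+3.8042i) + 1·(-1.5729+1.7634i) = -0.3924+20.7844i
Z[4] = 5·(-4.2361-2.3511i) + 1·(-4.9271+2.8532i) = -26.1076-8.9023i

DFT(5x + 1y) = 5·X + 1·Y = [-2, -26.1076+8.9023i, -0.3924-20.7844i, -0.3924+20.7844i, -26.1076-8.9023i]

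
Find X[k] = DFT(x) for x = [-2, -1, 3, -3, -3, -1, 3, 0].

X[k] = Σ(n=0 to 7) x[n] · ω_8^(nk)
where ω_8 = e^(-2πi/8)

Computing each X[k]:
X[0] = -4
X[1] = 3.1213+2.1213i
X[2] = -11-1i
X[3] = -1.1213+2.1213i
X[4] = 6
X[5] = -1.1213-2.1213i
X[6] = -11+1i
X[7] = 3.1213-2.1213i

X = [-4, 3.1213+2.1213i, -11-1i, -1.1213+2.1213i, 6, -1.1213-2.1213i, -11+1i, 3.1213-2.1213i]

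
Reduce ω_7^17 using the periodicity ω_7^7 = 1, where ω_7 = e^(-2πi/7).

Since ω_7^7 = 1, powers reduce modulo 7.
17 mod 7 = 3
So ω_7^17 = ω_7^3 = e^(-2πi·3/7)

ω_7^17 = ω_7^3 = -0.9010-0.4339i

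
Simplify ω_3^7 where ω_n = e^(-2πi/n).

Since ω_3^3 = 1, powers reduce modulo 3.
7 mod 3 = 1
So ω_3^7 = ω_3^1 = e^(-2πi·1/3)

ω_3^7 = ω_3^1 = -0.5000-0.8660i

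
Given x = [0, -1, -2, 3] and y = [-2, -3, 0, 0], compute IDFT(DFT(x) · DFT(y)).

(x ⊛ y)[n] = Σ(m=0 to 3) x[m] · y[(n-m) mod 4]

Computing each output sample:
(x ⊛ y)[0] = -9
(x ⊛ y)[1] = 2
(x ⊛ y)[2] = 7
(x ⊛ y)[3] = 0

x ⊛ y = [-9, 2, 7, 0]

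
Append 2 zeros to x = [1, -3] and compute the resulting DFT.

Original 2-point DFT: [-2, 4]
Zero-padded 4-point DFT provides frequency interpolation.

DFT_4([x, 0, ...]) = [-2, 1+3i, 4, 1-3i]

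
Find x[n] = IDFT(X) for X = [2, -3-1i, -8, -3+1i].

x[n] = (1/4) Σ(k=0 to 3) X[k] · e^(2πikn/4)

Computing each x[n]:
x[0] = -3
x[1] = 3
x[2] = 0
x[3] = 2

x = [-3, 3, 0, 2]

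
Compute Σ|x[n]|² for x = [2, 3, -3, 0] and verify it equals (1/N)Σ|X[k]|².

Time domain:
Σ|x[n]|² = |2|² + |3|² + |-3|² + |0|² = 22.0000

Frequency domain:
(1/4)Σ|X[k]|² = (1/4)(|2|² + |5-3i|² + |-4|² + |5+3i|²) = (1/4)·88.0000 = 22.0000

Both sides agree, confirming Parseval's theorem.

Σ|x[n]|² = (1/N)Σ|X[k]|² = 22.0000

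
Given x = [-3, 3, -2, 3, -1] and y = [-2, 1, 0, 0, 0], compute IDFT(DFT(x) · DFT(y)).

(x ⊛ y)[n] = Σ(m=0 to 4) x[m] · y[(n-m) mod 5]

Computing each output sample:
(x ⊛ y)[0] = 5
(x ⊛ y)[1] = -9
(x ⊛ y)[2] = 7
(x ⊛ y)[3] = -8
(x ⊛ y)[4] = 5

x ⊛ y = [5, -9, 7, -8, 5]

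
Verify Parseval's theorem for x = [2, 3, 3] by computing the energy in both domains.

Time domain:
Σ|x[n]|² = |2|² + |3|² + |3|² = 22.0000

Frequency domain:
(1/3)Σ|X[k]|² = (1/3)(|8|² + |-1|² + |-1|²) = (1/3)·66.0000 = 22.0000

Both sides agree, confirming Parseval's theorem.

Σ|x[n]|² = (1/N)Σ|X[k]|² = 22.0000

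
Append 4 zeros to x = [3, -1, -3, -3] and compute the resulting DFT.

Original 4-point DFT: [-4, 6-2i, 4, 6+2i]
Zero-padded 8-point DFT provides frequency interpolation.

DFT_8([x, 0, ...]) = [-4, 4.4142+5.8284i, 6-2i, 1.5858-0.1716i, 4, 1.5858+0.1716i, 6+2i, 4.4142-5.8284i]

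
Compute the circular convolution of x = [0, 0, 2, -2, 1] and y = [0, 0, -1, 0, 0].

(x ⊛ y)[n] = Σ(m=0 to 4) x[m] · y[(n-m) mod 5]

Computing each output sample:
(x ⊛ y)[0] = 2
(x ⊛ y)[1] = -1
(x ⊛ y)[2] = 0
(x ⊛ y)[3] = 0
(x ⊛ y)[4] = -2

x ⊛ y = [2, -1, 0, 0, -2]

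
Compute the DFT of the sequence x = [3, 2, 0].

X[k] = Σ(n=0 to 2) x[n] · ω_3^(nk)
where ω_3 = e^(-2πi/3)

Computing each X[k]:
X[0] = 5
X[1] = 2.0000-1.7321i
X[2] = 2.0000+1.7321i

X = [5, 2.0000-1.7321i, 2.0000+1.7321i]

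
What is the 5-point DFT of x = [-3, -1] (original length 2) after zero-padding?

Original 2-point DFT: [-4, -2]
Zero-padded 5-point DFT provides frequency interpolation.

DFT_5([x, 0, ...]) = [-4, -3.3090+0.9511i, -2.1910+0.5878i, -2.1910-0.5878i, -3.3090-0.9511i]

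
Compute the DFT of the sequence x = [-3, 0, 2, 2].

X[k] = Σ(n=0 to 3) x[n] · ω_4^(nk)
where ω_4 = e^(-2πi/4)

Computing each X[k]:
X[0] = 1
X[1] = -5+2i
X[2] = -3
X[3] = -5-2i

X = [1, -5+2i, -3, -5-2i]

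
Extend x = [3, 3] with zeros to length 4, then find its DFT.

Original 2-point DFT: [6, 0]
Zero-padded 4-point DFT provides frequency interpolation.

DFT_4([x, 0, ...]) = [6, 3-3i, 0, 3+3i]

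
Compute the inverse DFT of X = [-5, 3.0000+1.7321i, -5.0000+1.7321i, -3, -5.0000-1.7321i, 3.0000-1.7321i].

x[n] = (1/6) Σ(k=0 to 5) X[k] · e^(2πikn/6)

Computing each x[n]:
x[0] = -2
x[1] = 0
x[2] = -1
x[3] = -3
x[4] = -1
x[5] = 2

x = [-2, 0, -1, -3, -1, 2]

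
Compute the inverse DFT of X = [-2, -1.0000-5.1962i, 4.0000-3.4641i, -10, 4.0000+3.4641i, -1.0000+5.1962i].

x[n] = (1/6) Σ(k=0 to 5) X[k] · e^(2πikn/6)

Computing each x[n]:
x[0] = -1
x[1] = 3
x[2] = -2
x[3] = 3
x[4] = -3
x[5] = -2

x = [-1, 3, -2, 3, -3, -2]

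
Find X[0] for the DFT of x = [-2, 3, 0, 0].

X[0] = Σ(n=0 to 3) x[n] · ω_4^0 = Σ x[n]
= (-2) + (3) + (0) + (0)

X[0] = 1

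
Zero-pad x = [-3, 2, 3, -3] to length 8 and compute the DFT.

Original 4-point DFT: [-1, -6-5i, 1, -6+5i]
Zero-padded 8-point DFT provides frequency interpolation.

DFT_8([x, 0, ...]) = [-1, 0.5355-2.2929i, -6-5i, -6.5355+3.7071i, 1, -6.5355-3.7071i, -6+5i, 0.5355+2.2929i]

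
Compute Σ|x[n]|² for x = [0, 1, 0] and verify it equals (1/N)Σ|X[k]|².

Time domain:
Σ|x[n]|² = |0|² + |1|² + |0|² = 1.0000

Frequency domain:
(1/3)Σ|X[k]|² = (1/3)(|1|² + |-0.5000-0.8660i|² + |-0.5000+0.8660i|²) = (1/3)·3.0000 = 1.0000

Both sides agree, confirming Parseval's theorem.

Σ|x[n]|² = (1/N)Σ|X[k]|² = 1.0000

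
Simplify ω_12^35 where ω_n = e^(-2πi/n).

Since ω_12^12 = 1, powers reduce modulo 12.
35 mod 12 = 11
So ω_12^35 = ω_12^11 = e^(-2πi·11/12)

ω_12^35 = ω_12^11 = 0.8660+0.5000i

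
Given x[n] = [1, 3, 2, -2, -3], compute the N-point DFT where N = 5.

X[k] = Σ(n=0 to 4) x[n] · ω_5^(nk)
where ω_5 = e^(-2πi/5)

Computing each X[k]:
X[0] = 1
X[1] = 1.0000-8.0575i
X[2] = 1.0000+0.2775i
X[3] = 1.0000-0.2775i
X[4] = 1.0000+8.0575i

X = [1, 1.0000-8.0575i, 1.0000+0.2775i, 1.0000-0.2775i, 1.0000+8.0575i]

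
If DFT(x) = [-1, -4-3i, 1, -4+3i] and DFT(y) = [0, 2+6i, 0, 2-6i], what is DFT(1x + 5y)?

By linearity: DFT(1x + 5y) = 1·DFT(x) + 5·DFT(y)
= 1·[-1, -4-3i, 1, -4+3i] + 5·[0, 2+6i, 0, 2-6i]

Computing element-wise:
Z[0] = 1·(-1) + 5·(0) = -1
Z[1] = 1·(-4-3i) + 5·(2+6i) = 6+27i
Z[2] = 1·(1) + 5·(0) = 1
Z[3] = 1·(-4+3i) + 5·(2-6i) = 6-27i

DFT(1x + 5y) = 1·X + 5·Y = [-1, 6+27i, 1, 6-27i]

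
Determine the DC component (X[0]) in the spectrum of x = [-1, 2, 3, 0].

X[0] = Σ(n=0 to 3) x[n] · ω_4^0 = Σ x[n]
= (-1) + (2) + (3) + (0)

X[0] = 4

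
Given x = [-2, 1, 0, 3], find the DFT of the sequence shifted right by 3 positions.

Time shift by 3: X_shifted[k] = ω_4^(3k) · X[k]
Shifted x = [1, 0, 3, -2]

DFT(x[n-3]) = [2, -2-2i, 6, -2+2i]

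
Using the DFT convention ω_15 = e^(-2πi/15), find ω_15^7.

ω_15^7 = e^(-2πi·7/15)
= cos(-2π·7/15) + i·sin(-2π·7/15)
= cos(-14π/15) + i·sin(-14π/15)

ω_15^7 = cos(-14π/15) + i·sin(-14π/15) = -0.9781-0.2079i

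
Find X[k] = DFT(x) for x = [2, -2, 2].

X[k] = Σ(n=0 to 2) x[n] · ω_3^(nk)
where ω_3 = e^(-2πi/3)

Computing each X[k]:
X[0] = 2
X[1] = 2.0000+3.4641i
X[2] = 2.0000-3.4641i

X = [2, 2.0000+3.4641i, 2.0000-3.4641i]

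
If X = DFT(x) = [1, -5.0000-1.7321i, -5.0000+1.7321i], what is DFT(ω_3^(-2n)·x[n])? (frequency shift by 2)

Modulation property: DFT(ω_3^(-2n)·x[n]) = X[(k-2) mod 3], so circularly shift X by 2 positions.

X[k-2] = [-5.0000-1.7321i, -5.0000+1.7321i, 1]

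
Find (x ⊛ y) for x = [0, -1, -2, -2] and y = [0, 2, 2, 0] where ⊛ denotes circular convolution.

(x ⊛ y)[n] = Σ(m=0 to 3) x[m] · y[(n-m) mod 4]

Computing each output sample:
(x ⊛ y)[0] = -8
(x ⊛ y)[1] = -4
(x ⊛ y)[2] = -2
(x ⊛ y)[3] = -6

x ⊛ y = [-8, -4, -2, -6]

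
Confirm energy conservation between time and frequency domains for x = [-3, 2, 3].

Time domain:
Σ|x[n]|² = |-3|² + |2|² + |3|² = 22.0000

Frequency domain:
(1/3)Σ|X[k]|² = (1/3)(|2|² + |-5.5000+0.8660i|² + |-5.5000-0.8660i|²) = (1/3)·66.0000 = 22.0000

Both sides agree, confirming Parseval's theorem.

Σ|x[n]|² = (1/N)Σ|X[k]|² = 22.0000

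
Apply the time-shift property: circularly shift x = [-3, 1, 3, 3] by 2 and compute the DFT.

Time shift by 2: X_shifted[k] = ω_4^(2k) · X[k]
Shifted x = [3, 3, -3, 1]

DFT(x[n-2]) = [4, 6-2i, -4, 6+2i]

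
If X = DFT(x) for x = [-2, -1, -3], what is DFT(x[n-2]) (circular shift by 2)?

Time shift by 2: X_shifted[k] = ω_3^(2k) · X[k]
Shifted x = [-1, -3, -2]

DFT(x[n-2]) = [-6, 1.5000+0.8660i, 1.5000-0.8660i]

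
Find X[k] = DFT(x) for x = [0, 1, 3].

X[k] = Σ(n=0 to 2) x[n] · ω_3^(nk)
where ω_3 = e^(-2πi/3)

Computing each X[k]:
X[0] = 4
X[1] = -2.0000+1.7321i
X[2] = -2.0000-1.7321i

X = [4, -2.0000+1.7321i, -2.0000-1.7321i]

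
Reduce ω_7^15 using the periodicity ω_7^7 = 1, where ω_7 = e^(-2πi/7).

Since ω_7^7 = 1, powers reduce modulo 7.
15 mod 7 = 1
So ω_7^15 = ω_7^1 = e^(-2πi·1/7)

ω_7^15 = ω_7^1 = 0.6235-0.7818i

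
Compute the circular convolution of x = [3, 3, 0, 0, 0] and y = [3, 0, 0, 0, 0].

(x ⊛ y)[n] = Σ(m=0 to 4) x[m] · y[(n-m) mod 5]

Computing each output sample:
(x ⊛ y)[0] = 9
(x ⊛ y)[1] = 9
(x ⊛ y)[2] = 0
(x ⊛ y)[3] = 0
(x ⊛ y)[4] = 0

x ⊛ y = [9, 9, 0, 0, 0]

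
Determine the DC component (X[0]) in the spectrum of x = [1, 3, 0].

X[0] = Σ(n=0 to 2) x[n] · ω_3^0 = Σ x[n]
= (1) + (3) + (0)

X[0] = 4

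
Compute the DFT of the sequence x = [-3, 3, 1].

X[k] = Σ(n=0 to 2) x[n] · ω_3^(nk)
where ω_3 = e^(-2πi/3)

Computing each X[k]:
X[0] = 1
X[1] = -5.0000-1.7321i
X[2] = -5.0000+1.7321i

X = [1, -5.0000-1.7321i, -5.0000+1.7321i]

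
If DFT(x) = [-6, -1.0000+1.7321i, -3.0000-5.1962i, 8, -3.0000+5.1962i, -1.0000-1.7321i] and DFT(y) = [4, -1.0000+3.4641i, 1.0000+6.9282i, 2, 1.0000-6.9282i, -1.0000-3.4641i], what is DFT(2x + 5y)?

By linearity: DFT(2x + 5y) = 2·DFT(x) + 5·DFT(y)
= 2·[-6, -1.0000+1.7321i, -3.0000-5.1962i, 8, -3.0000+5.1962i, -1.0000-1.7321i] + 5·[4, -1.0000+3.4641i, 1.0000+6.9282i, 2, 1.0000-6.9282i, -1.0000-3.4641i]

Computing element-wise:
Z[0] = 2·(-6) + 5·(4) = 8
Z[1] = 2·(-1.0000+1.7321i) + 5·(-1.0000+3.4641i) = -7.0000+20.7847i
Z[2] = 2·(-3.0000-5.1962i) + 5·(1.0000+6.9282i) = -1.0000+24.2486i
Z[3] = 2·(8) + 5·(2) = 26
Z[4] = 2·(-3.0000+5.1962i) + 5·(1.0000-6.9282i) = -1.0000-24.2486i
Z[5] = 2·(-1.0000-1.7321i) + 5·(-1.0000-3.4641i) = -7.0000-20.7847i

DFT(2x + 5y) = 2·X + 5·Y = [8, -7.0000+20.7847i, -1.0000+24.2486i, 26, -1.0000-24.2486i, -7.0000-20.7847i]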